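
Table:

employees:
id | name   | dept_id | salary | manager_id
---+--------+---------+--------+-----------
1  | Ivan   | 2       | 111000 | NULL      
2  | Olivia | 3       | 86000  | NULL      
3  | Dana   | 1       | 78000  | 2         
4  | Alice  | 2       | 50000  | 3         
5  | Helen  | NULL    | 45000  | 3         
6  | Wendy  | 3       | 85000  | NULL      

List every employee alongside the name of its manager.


This is a self-join: employees is joined to a second copy of itself, matching each row's manager_id to another row's id. Use LEFT JOIN so rows with manager_id=NULL are kept.
  - employee 1 (Ivan): manager_id=NULL -> NULL
  - employee 2 (Olivia): manager_id=NULL -> NULL
  - employee 3 (Dana): manager_id=2 -> Olivia
  - employee 4 (Alice): manager_id=3 -> Dana
  - employee 5 (Helen): manager_id=3 -> Dana
  - employee 6 (Wendy): manager_id=NULL -> NULL

SQL:
SELECT a.name AS item, b.name AS manager
FROM employees a
LEFT JOIN employees b ON a.manager_id = b.id

Result:
item   | manager
-------+--------
Ivan   | NULL   
Olivia | NULL   
Dana   | Olivia 
Alice  | Dana   
Helen  | Dana   
Wendy  | NULL   


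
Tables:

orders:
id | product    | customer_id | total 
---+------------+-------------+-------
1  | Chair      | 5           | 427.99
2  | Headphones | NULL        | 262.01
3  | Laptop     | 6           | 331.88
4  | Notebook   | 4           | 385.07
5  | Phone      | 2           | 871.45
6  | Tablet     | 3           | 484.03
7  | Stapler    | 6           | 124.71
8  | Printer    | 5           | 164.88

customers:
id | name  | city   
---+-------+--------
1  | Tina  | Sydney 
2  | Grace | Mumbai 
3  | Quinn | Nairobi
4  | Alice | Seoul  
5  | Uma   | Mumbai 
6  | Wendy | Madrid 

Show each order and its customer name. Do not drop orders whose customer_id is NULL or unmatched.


LEFT JOIN keeps every row from orders (the left table); where customer_id has no match in customers, the customer columns become NULL. Walk through each order:
  - order 1 (Chair): customer_id=5 -> matches Uma
  - order 2 (Headphones): customer_id=NULL, no match -> kept with NULL
  - order 3 (Laptop): customer_id=6 -> matches Wendy
  - order 4 (Notebook): customer_id=4 -> matches Alice
  - order 5 (Phone): customer_id=2 -> matches Grace
  - order 6 (Tablet): customer_id=3 -> matches Quinn
  - order 7 (Stapler): customer_id=6 -> matches Wendy
  - order 8 (Printer): customer_id=5 -> matches Uma
All 8 rows appear; 1 has NULL customer.

SQL:
SELECT a.product, b.name AS customer
FROM orders a
LEFT JOIN customers b ON a.customer_id = b.id

Result:
product    | customer
-----------+---------
Chair      | Uma     
Headphones | NULL    
Laptop     | Wendy   
Notebook   | Alice   
Phone      | Grace   
Tablet     | Quinn   
Stapler    | Wendy   
Printer    | Uma     


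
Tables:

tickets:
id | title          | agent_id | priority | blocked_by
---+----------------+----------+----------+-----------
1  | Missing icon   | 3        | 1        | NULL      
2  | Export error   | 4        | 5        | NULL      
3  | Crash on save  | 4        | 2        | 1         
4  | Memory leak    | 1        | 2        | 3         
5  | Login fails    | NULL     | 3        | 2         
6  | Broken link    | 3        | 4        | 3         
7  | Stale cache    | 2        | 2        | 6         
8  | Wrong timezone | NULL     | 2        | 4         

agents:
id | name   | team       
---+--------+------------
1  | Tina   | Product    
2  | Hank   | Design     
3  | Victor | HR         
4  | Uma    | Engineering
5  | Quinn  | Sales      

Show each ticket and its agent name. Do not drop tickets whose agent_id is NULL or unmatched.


LEFT JOIN keeps every row from tickets (the left table); where agent_id has no match in agents, the agent columns become NULL. Walk through each ticket:
  - ticket 1 (Missing icon): agent_id=3 -> matches Victor
  - ticket 2 (Export error): agent_id=4 -> matches Uma
  - ticket 3 (Crash on save): agent_id=4 -> matches Uma
  - ticket 4 (Memory leak): agent_id=1 -> matches Tina
  - ticket 5 (Login fails): agent_id=NULL, no match -> kept with NULL
  - ticket 6 (Broken link): agent_id=3 -> matches Victor
  - ticket 7 (Stale cache): agent_id=2 -> matches Hank
  - ticket 8 (Wrong timezone): agent_id=NULL, no match -> kept with NULL
All 8 rows appear; 2 have NULL agent.

SQL:
SELECT a.title, b.name AS agent
FROM tickets a
LEFT JOIN agents b ON a.agent_id = b.id

Result:
title          | agent 
---------------+-------
Missing icon   | Victor
Export error   | Uma   
Crash on save  | Uma   
Memory leak    | Tina  
Login fails    | NULL  
Broken link    | Victor
Stale cache    | Hank  
Wrong timezone | NULL  


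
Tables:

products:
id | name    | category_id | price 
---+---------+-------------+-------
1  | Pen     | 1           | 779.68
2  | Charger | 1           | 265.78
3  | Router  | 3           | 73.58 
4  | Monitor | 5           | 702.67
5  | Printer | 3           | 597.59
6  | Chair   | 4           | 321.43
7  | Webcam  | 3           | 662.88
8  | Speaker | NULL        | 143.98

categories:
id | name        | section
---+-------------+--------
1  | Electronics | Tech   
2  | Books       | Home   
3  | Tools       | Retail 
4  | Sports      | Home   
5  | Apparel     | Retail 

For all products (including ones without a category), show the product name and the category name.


LEFT JOIN keeps every row from products (the left table); where category_id has no match in categories, the category columns become NULL. Walk through each product:
  - product 1 (Pen): category_id=1 -> matches Electronics
  - product 2 (Charger): category_id=1 -> matches Electronics
  - product 3 (Router): category_id=3 -> matches Tools
  - product 4 (Monitor): category_id=5 -> matches Apparel
  - product 5 (Printer): category_id=3 -> matches Tools
  - product 6 (Chair): category_id=4 -> matches Sports
  - product 7 (Webcam): category_id=3 -> matches Tools
  - product 8 (Speaker): category_id=NULL, no match -> kept with NULL
All 8 rows appear; 1 has NULL category.

SQL:
SELECT a.name, b.name AS category
FROM products a
LEFT JOIN categories b ON a.category_id = b.id

Result:
name    | category   
--------+------------
Pen     | Electronics
Charger | Electronics
Router  | Tools      
Monitor | Apparel    
Printer | Tools      
Chair   | Sports     
Webcam  | Tools      
Speaker | NULL       


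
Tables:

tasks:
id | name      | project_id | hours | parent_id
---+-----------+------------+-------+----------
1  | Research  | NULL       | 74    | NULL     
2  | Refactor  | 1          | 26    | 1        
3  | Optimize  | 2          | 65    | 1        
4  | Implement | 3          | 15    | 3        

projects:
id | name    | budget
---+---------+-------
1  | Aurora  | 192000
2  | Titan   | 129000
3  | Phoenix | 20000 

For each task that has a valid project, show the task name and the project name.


INNER JOIN keeps only tasks rows whose project_id matches an id in projects. Walk through each task:
  - task 1 (Research): project_id=NULL, no match -> dropped
  - task 2 (Refactor): project_id=1 -> matches Aurora
  - task 3 (Optimize): project_id=2 -> matches Titan
  - task 4 (Implement): project_id=3 -> matches Phoenix
So 1 of 4 rows is dropped.

SQL:
SELECT a.name, b.name AS project
FROM tasks a
INNER JOIN projects b ON a.project_id = b.id

Result:
name      | project
----------+--------
Refactor  | Aurora 
Optimize  | Titan  
Implement | Phoenix


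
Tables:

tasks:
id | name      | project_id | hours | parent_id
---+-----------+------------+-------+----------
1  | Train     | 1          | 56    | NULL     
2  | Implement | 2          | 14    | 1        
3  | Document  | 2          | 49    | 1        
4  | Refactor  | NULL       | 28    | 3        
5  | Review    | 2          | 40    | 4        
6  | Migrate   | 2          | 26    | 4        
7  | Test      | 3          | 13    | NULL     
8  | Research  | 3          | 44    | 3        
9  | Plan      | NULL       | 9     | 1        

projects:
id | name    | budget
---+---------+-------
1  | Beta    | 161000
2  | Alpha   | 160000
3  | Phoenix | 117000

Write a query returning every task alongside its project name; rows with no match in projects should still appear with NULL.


LEFT JOIN keeps every row from tasks (the left table); where project_id has no match in projects, the project columns become NULL. Walk through each task:
  - task 1 (Train): project_id=1 -> matches Beta
  - task 2 (Implement): project_id=2 -> matches Alpha
  - task 3 (Document): project_id=2 -> matches Alpha
  - task 4 (Refactor): project_id=NULL, no match -> kept with NULL
  - task 5 (Review): project_id=2 -> matches Alpha
  - task 6 (Migrate): project_id=2 -> matches Alpha
  - task 7 (Test): project_id=3 -> matches Phoenix
  - task 8 (Research): project_id=3 -> matches Phoenix
  - task 9 (Plan): project_id=NULL, no match -> kept with NULL
All 9 rows appear; 2 have NULL project.

SQL:
SELECT a.name, b.name AS project
FROM tasks a
LEFT JOIN projects b ON a.project_id = b.id

Result:
name      | project
----------+--------
Train     | Beta   
Implement | Alpha  
Document  | Alpha  
Refactor  | NULL   
Review    | Alpha  
Migrate   | Alpha  
Test      | Phoenix
Research  | Phoenix
Plan      | NULL   


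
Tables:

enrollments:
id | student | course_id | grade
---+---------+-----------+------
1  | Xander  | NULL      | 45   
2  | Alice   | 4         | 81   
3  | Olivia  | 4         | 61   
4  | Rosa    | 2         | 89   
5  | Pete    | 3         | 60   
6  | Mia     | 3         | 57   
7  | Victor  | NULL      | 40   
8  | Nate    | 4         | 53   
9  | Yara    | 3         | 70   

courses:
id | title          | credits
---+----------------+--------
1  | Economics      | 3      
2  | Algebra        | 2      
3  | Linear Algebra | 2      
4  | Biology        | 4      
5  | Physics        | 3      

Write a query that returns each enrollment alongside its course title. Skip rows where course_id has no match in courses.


INNER JOIN keeps only enrollments rows whose course_id matches an id in courses. Walk through each enrollment:
  - enrollment 1 (Xander): course_id=NULL, no match -> dropped
  - enrollment 2 (Alice): course_id=4 -> matches Biology
  - enrollment 3 (Olivia): course_id=4 -> matches Biology
  - enrollment 4 (Rosa): course_id=2 -> matches Algebra
  - enrollment 5 (Pete): course_id=3 -> matches Linear Algebra
  - enrollment 6 (Mia): course_id=3 -> matches Linear Algebra
  - enrollment 7 (Victor): course_id=NULL, no match -> dropped
  - enrollment 8 (Nate): course_id=4 -> matches Biology
  - enrollment 9 (Yara): course_id=3 -> matches Linear Algebra
So 2 of 9 rows are dropped.

SQL:
SELECT a.student, b.title AS course
FROM enrollments a
INNER JOIN courses b ON a.course_id = b.id

Result:
student | course        
--------+---------------
Alice   | Biology       
Olivia  | Biology       
Rosa    | Algebra       
Pete    | Linear Algebra
Mia     | Linear Algebra
Nate    | Biology       
Yara    | Linear Algebra


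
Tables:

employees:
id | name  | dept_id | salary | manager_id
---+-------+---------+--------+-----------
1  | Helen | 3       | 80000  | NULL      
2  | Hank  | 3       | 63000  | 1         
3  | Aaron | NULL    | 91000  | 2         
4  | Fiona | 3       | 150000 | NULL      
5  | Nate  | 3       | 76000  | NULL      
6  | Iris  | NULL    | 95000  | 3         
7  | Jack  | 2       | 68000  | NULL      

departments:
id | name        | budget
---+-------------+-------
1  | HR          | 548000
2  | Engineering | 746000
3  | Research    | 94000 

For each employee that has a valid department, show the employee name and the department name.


INNER JOIN keeps only employees rows whose dept_id matches an id in departments. Walk through each employee:
  - employee 1 (Helen): dept_id=3 -> matches Research
  - employee 2 (Hank): dept_id=3 -> matches Research
  - employee 3 (Aaron): dept_id=NULL, no match -> dropped
  - employee 4 (Fiona): dept_id=3 -> matches Research
  - employee 5 (Nate): dept_id=3 -> matches Research
  - employee 6 (Iris): dept_id=NULL, no match -> dropped
  - employee 7 (Jack): dept_id=2 -> matches Engineering
So 2 of 7 rows are dropped.

SQL:
SELECT a.name, b.name AS department
FROM employees a
INNER JOIN departments b ON a.dept_id = b.id

Result:
name  | department 
------+------------
Helen | Research   
Hank  | Research   
Fiona | Research   
Nate  | Research   
Jack  | Engineering


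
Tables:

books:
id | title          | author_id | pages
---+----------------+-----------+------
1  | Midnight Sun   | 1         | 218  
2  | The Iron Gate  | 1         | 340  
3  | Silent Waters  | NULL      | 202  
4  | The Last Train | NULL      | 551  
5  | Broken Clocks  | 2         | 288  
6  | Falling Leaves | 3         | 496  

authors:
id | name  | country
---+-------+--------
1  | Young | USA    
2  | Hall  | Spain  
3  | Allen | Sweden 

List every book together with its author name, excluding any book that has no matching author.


INNER JOIN keeps only books rows whose author_id matches an id in authors. Walk through each book:
  - book 1 (Midnight Sun): author_id=1 -> matches Young
  - book 2 (The Iron Gate): author_id=1 -> matches Young
  - book 3 (Silent Waters): author_id=NULL, no match -> dropped
  - book 4 (The Last Train): author_id=NULL, no match -> dropped
  - book 5 (Broken Clocks): author_id=2 -> matches Hall
  - book 6 (Falling Leaves): author_id=3 -> matches Allen
So 2 of 6 rows are dropped.

SQL:
SELECT a.title, b.name AS author
FROM books a
INNER JOIN authors b ON a.author_id = b.id

Result:
title          | author
---------------+-------
Midnight Sun   | Young 
The Iron Gate  | Young 
Broken Clocks  | Hall  
Falling Leaves | Allen 


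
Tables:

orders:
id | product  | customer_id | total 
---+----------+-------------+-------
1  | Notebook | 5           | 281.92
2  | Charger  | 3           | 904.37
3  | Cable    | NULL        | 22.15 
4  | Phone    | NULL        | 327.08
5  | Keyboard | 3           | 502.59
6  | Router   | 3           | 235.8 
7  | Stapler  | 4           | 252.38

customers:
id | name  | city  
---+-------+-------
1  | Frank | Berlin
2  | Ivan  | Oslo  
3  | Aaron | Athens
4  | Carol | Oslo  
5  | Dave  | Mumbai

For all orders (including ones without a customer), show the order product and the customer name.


LEFT JOIN keeps every row from orders (the left table); where customer_id has no match in customers, the customer columns become NULL. Walk through each order:
  - order 1 (Notebook): customer_id=5 -> matches Dave
  - order 2 (Charger): customer_id=3 -> matches Aaron
  - order 3 (Cable): customer_id=NULL, no match -> kept with NULL
  - order 4 (Phone): customer_id=NULL, no match -> kept with NULL
  - order 5 (Keyboard): customer_id=3 -> matches Aaron
  - order 6 (Router): customer_id=3 -> matches Aaron
  - order 7 (Stapler): customer_id=4 -> matches Carol
All 7 rows appear; 2 have NULL customer.

SQL:
SELECT a.product, b.name AS customer
FROM orders a
LEFT JOIN customers b ON a.customer_id = b.id

Result:
product  | customer
---------+---------
Notebook | Dave    
Charger  | Aaron   
Cable    | NULL    
Phone    | NULL    
Keyboard | Aaron   
Router   | Aaron   
Stapler  | Carol   


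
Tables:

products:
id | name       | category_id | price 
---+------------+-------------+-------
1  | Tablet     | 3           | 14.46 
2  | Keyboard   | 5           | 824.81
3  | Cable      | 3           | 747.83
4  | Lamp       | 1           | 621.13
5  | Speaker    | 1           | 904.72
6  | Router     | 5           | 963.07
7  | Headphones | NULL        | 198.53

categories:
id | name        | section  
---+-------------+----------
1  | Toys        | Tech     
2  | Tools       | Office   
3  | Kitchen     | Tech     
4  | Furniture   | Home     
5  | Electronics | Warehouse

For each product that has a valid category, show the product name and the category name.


INNER JOIN keeps only products rows whose category_id matches an id in categories. Walk through each product:
  - product 1 (Tablet): category_id=3 -> matches Kitchen
  - product 2 (Keyboard): category_id=5 -> matches Electronics
  - product 3 (Cable): category_id=3 -> matches Kitchen
  - product 4 (Lamp): category_id=1 -> matches Toys
  - product 5 (Speaker): category_id=1 -> matches Toys
  - product 6 (Router): category_id=5 -> matches Electronics
  - product 7 (Headphones): category_id=NULL, no match -> dropped
So 1 of 7 rows is dropped.

SQL:
SELECT a.name, b.name AS category
FROM products a
INNER JOIN categories b ON a.category_id = b.id

Result:
name     | category   
---------+------------
Tablet   | Kitchen    
Keyboard | Electronics
Cable    | Kitchen    
Lamp     | Toys       
Speaker  | Toys       
Router   | Electronics


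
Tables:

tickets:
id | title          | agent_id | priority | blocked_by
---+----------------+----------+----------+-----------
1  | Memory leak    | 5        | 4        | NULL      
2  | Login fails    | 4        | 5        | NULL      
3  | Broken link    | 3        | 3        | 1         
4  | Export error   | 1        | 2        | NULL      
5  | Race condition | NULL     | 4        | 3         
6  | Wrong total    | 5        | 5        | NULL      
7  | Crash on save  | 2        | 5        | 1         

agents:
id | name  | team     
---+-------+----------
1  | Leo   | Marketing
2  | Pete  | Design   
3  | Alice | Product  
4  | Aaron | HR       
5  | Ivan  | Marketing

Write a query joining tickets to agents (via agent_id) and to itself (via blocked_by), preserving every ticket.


Two LEFT JOINs from the same base table tickets: one to agents via agent_id, one to tickets itself via blocked_by. Both are LEFT so every ticket is preserved.
Match against agents:
  - ticket 1 (Memory leak): agent_id=5 -> matches Ivan
  - ticket 2 (Login fails): agent_id=4 -> matches Aaron
  - ticket 3 (Broken link): agent_id=3 -> matches Alice
  - ticket 4 (Export error): agent_id=1 -> matches Leo
  - ticket 5 (Race condition): agent_id=NULL, no match -> kept with NULL
  - ticket 6 (Wrong total): agent_id=5 -> matches Ivan
  - ticket 7 (Crash on save): agent_id=2 -> matches Pete
Match against tickets (self):
  - ticket 1 (Memory leak): blocked_by=NULL -> NULL
  - ticket 2 (Login fails): blocked_by=NULL -> NULL
  - ticket 3 (Broken link): blocked_by=1 -> Memory leak
  - ticket 4 (Export error): blocked_by=NULL -> NULL
  - ticket 5 (Race condition): blocked_by=3 -> Broken link
  - ticket 6 (Wrong total): blocked_by=NULL -> NULL
  - ticket 7 (Crash on save): blocked_by=1 -> Memory leak

SQL:
SELECT a.title, b.name AS agent, c.title AS blocked_by
FROM tickets a
LEFT JOIN agents b ON a.agent_id = b.id
LEFT JOIN tickets c ON a.blocked_by = c.id

Result:
title          | agent | blocked_by 
---------------+-------+------------
Memory leak    | Ivan  | NULL       
Login fails    | Aaron | NULL       
Broken link    | Alice | Memory leak
Export error   | Leo   | NULL       
Race condition | NULL  | Broken link
Wrong total    | Ivan  | NULL       
Crash on save  | Pete  | Memory leak


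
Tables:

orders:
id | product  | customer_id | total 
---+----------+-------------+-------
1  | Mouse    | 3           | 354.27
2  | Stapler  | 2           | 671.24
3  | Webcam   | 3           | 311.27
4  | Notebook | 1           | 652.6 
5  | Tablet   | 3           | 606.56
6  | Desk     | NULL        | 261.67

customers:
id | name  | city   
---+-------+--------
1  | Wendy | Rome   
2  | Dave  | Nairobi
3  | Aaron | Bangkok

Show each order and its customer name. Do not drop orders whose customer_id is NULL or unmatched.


LEFT JOIN keeps every row from orders (the left table); where customer_id has no match in customers, the customer columns become NULL. Walk through each order:
  - order 1 (Mouse): customer_id=3 -> matches Aaron
  - order 2 (Stapler): customer_id=2 -> matches Dave
  - order 3 (Webcam): customer_id=3 -> matches Aaron
  - order 4 (Notebook): customer_id=1 -> matches Wendy
  - order 5 (Tablet): customer_id=3 -> matches Aaron
  - order 6 (Desk): customer_id=NULL, no match -> kept with NULL
All 6 rows appear; 1 has NULL customer.

SQL:
SELECT a.product, b.name AS customer
FROM orders a
LEFT JOIN customers b ON a.customer_id = b.id

Result:
product  | customer
---------+---------
Mouse    | Aaron   
Stapler  | Dave    
Webcam   | Aaron   
Notebook | Wendy   
Tablet   | Aaron   
Desk     | NULL    


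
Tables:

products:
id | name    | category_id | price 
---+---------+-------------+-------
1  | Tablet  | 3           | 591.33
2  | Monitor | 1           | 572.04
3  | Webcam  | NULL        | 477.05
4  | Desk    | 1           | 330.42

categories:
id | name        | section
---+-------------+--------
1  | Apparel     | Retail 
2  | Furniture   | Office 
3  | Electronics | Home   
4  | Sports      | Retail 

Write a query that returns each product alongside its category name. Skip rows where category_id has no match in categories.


INNER JOIN keeps only products rows whose category_id matches an id in categories. Walk through each product:
  - product 1 (Tablet): category_id=3 -> matches Electronics
  - product 2 (Monitor): category_id=1 -> matches Apparel
  - product 3 (Webcam): category_id=NULL, no match -> dropped
  - product 4 (Desk): category_id=1 -> matches Apparel
So 1 of 4 rows is dropped.

SQL:
SELECT a.name, b.name AS category
FROM products a
INNER JOIN categories b ON a.category_id = b.id

Result:
name    | category   
--------+------------
Tablet  | Electronics
Monitor | Apparel    
Desk    | Apparel    


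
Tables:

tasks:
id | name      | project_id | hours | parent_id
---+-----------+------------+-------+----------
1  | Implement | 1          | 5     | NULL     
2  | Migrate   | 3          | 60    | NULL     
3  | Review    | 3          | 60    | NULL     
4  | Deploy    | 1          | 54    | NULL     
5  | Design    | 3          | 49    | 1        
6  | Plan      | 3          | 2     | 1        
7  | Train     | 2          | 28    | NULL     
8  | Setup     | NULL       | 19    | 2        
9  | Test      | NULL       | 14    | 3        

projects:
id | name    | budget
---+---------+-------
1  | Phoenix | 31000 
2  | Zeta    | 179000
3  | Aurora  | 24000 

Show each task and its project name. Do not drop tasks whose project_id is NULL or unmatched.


LEFT JOIN keeps every row from tasks (the left table); where project_id has no match in projects, the project columns become NULL. Walk through each task:
  - task 1 (Implement): project_id=1 -> matches Phoenix
  - task 2 (Migrate): project_id=3 -> matches Aurora
  - task 3 (Review): project_id=3 -> matches Aurora
  - task 4 (Deploy): project_id=1 -> matches Phoenix
  - task 5 (Design): project_id=3 -> matches Aurora
  - task 6 (Plan): project_id=3 -> matches Aurora
  - task 7 (Train): project_id=2 -> matches Zeta
  - task 8 (Setup): project_id=NULL, no match -> kept with NULL
  - task 9 (Test): project_id=NULL, no match -> kept with NULL
All 9 rows appear; 2 have NULL project.

SQL:
SELECT a.name, b.name AS project
FROM tasks a
LEFT JOIN projects b ON a.project_id = b.id

Result:
name      | project
----------+--------
Implement | Phoenix
Migrate   | Aurora 
Review    | Aurora 
Deploy    | Phoenix
Design    | Aurora 
Plan      | Aurora 
Train     | Zeta   
Setup     | NULL   
Test      | NULL   


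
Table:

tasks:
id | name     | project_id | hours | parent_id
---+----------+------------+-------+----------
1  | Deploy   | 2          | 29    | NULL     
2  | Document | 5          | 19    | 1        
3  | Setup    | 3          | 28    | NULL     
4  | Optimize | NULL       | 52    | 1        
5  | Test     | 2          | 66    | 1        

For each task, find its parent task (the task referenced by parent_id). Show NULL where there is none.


This is a self-join: tasks is joined to a second copy of itself, matching each row's parent_id to another row's id. Use LEFT JOIN so rows with parent_id=NULL are kept.
  - task 1 (Deploy): parent_id=NULL -> NULL
  - task 2 (Document): parent_id=1 -> Deploy
  - task 3 (Setup): parent_id=NULL -> NULL
  - task 4 (Optimize): parent_id=1 -> Deploy
  - task 5 (Test): parent_id=1 -> Deploy

SQL:
SELECT a.name AS item, b.name AS parent
FROM tasks a
LEFT JOIN tasks b ON a.parent_id = b.id

Result:
item     | parent
---------+-------
Deploy   | NULL  
Document | Deploy
Setup    | NULL  
Optimize | Deploy
Test     | Deploy


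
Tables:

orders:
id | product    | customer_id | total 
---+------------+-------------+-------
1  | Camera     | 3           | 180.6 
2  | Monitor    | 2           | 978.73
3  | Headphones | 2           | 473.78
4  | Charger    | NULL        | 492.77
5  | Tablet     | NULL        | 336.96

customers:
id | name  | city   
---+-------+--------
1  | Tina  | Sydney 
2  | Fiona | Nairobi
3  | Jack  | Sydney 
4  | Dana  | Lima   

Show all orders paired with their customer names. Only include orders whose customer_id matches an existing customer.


INNER JOIN keeps only orders rows whose customer_id matches an id in customers. Walk through each order:
  - order 1 (Camera): customer_id=3 -> matches Jack
  - order 2 (Monitor): customer_id=2 -> matches Fiona
  - order 3 (Headphones): customer_id=2 -> matches Fiona
  - order 4 (Charger): customer_id=NULL, no match -> dropped
  - order 5 (Tablet): customer_id=NULL, no match -> dropped
So 2 of 5 rows are dropped.

SQL:
SELECT a.product, b.name AS customer
FROM orders a
INNER JOIN customers b ON a.customer_id = b.id

Result:
product    | customer
-----------+---------
Camera     | Jack    
Monitor    | Fiona   
Headphones | Fiona   


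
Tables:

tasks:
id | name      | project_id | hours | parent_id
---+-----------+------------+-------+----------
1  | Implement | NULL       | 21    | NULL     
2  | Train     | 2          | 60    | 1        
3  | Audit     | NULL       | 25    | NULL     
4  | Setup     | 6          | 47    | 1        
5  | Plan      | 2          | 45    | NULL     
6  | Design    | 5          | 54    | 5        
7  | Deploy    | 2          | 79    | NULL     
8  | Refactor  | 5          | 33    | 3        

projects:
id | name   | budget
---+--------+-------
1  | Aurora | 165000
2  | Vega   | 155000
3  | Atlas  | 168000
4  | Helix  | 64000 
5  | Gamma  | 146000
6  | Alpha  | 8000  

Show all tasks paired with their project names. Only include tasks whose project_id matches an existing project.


INNER JOIN keeps only tasks rows whose project_id matches an id in projects. Walk through each task:
  - task 1 (Implement): project_id=NULL, no match -> dropped
  - task 2 (Train): project_id=2 -> matches Vega
  - task 3 (Audit): project_id=NULL, no match -> dropped
  - task 4 (Setup): project_id=6 -> matches Alpha
  - task 5 (Plan): project_id=2 -> matches Vega
  - task 6 (Design): project_id=5 -> matches Gamma
  - task 7 (Deploy): project_id=2 -> matches Vega
  - task 8 (Refactor): project_id=5 -> matches Gamma
So 2 of 8 rows are dropped.

SQL:
SELECT a.name, b.name AS project
FROM tasks a
INNER JOIN projects b ON a.project_id = b.id

Result:
name     | project
---------+--------
Train    | Vega   
Setup    | Alpha  
Plan     | Vega   
Design   | Gamma  
Deploy   | Vega   
Refactor | Gamma  


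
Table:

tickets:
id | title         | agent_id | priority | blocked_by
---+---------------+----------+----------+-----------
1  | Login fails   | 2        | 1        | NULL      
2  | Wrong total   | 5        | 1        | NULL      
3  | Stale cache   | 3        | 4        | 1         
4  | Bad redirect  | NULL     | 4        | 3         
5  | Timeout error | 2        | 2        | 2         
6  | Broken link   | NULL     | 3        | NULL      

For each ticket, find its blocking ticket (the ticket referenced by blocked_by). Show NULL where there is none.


This is a self-join: tickets is joined to a second copy of itself, matching each row's blocked_by to another row's id. Use LEFT JOIN so rows with blocked_by=NULL are kept.
  - ticket 1 (Login fails): blocked_by=NULL -> NULL
  - ticket 2 (Wrong total): blocked_by=NULL -> NULL
  - ticket 3 (Stale cache): blocked_by=1 -> Login fails
  - ticket 4 (Bad redirect): blocked_by=3 -> Stale cache
  - ticket 5 (Timeout error): blocked_by=2 -> Wrong total
  - ticket 6 (Broken link): blocked_by=NULL -> NULL

SQL:
SELECT a.title AS item, b.title AS blocked_by
FROM tickets a
LEFT JOIN tickets b ON a.blocked_by = b.id

Result:
item          | blocked_by 
--------------+------------
Login fails   | NULL       
Wrong total   | NULL       
Stale cache   | Login fails
Bad redirect  | Stale cache
Timeout error | Wrong total
Broken link   | NULL       


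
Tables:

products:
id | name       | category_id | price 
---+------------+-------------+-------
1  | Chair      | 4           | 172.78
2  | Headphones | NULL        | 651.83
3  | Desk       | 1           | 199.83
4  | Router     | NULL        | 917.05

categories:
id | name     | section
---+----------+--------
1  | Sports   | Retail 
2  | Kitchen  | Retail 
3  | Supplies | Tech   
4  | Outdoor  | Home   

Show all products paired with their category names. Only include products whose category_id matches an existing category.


INNER JOIN keeps only products rows whose category_id matches an id in categories. Walk through each product:
  - product 1 (Chair): category_id=4 -> matches Outdoor
  - product 2 (Headphones): category_id=NULL, no match -> dropped
  - product 3 (Desk): category_id=1 -> matches Sports
  - product 4 (Router): category_id=NULL, no match -> dropped
So 2 of 4 rows are dropped.

SQL:
SELECT a.name, b.name AS category
FROM products a
INNER JOIN categories b ON a.category_id = b.id

Result:
name  | category
------+---------
Chair | Outdoor 
Desk  | Sports  


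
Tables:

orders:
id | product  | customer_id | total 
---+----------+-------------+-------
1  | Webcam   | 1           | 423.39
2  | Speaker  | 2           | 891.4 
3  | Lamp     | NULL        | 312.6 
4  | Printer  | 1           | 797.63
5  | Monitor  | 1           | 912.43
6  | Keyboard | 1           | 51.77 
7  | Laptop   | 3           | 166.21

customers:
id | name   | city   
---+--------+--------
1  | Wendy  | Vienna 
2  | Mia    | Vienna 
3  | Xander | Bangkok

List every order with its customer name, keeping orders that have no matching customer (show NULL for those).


LEFT JOIN keeps every row from orders (the left table); where customer_id has no match in customers, the customer columns become NULL. Walk through each order:
  - order 1 (Webcam): customer_id=1 -> matches Wendy
  - order 2 (Speaker): customer_id=2 -> matches Mia
  - order 3 (Lamp): customer_id=NULL, no match -> kept with NULL
  - order 4 (Printer): customer_id=1 -> matches Wendy
  - order 5 (Monitor): customer_id=1 -> matches Wendy
  - order 6 (Keyboard): customer_id=1 -> matches Wendy
  - order 7 (Laptop): customer_id=3 -> matches Xander
All 7 rows appear; 1 has NULL customer.

SQL:
SELECT a.product, b.name AS customer
FROM orders a
LEFT JOIN customers b ON a.customer_id = b.id

Result:
product  | customer
---------+---------
Webcam   | Wendy   
Speaker  | Mia     
Lamp     | NULL    
Printer  | Wendy   
Monitor  | Wendy   
Keyboard | Wendy   
Laptop   | Xander  


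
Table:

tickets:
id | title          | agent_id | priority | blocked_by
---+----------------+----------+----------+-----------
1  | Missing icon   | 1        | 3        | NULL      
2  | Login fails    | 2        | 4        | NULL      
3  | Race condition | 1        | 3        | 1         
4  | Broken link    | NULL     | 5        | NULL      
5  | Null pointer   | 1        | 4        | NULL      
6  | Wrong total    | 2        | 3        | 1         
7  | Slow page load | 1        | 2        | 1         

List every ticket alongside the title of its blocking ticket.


This is a self-join: tickets is joined to a second copy of itself, matching each row's blocked_by to another row's id. Use LEFT JOIN so rows with blocked_by=NULL are kept.
  - ticket 1 (Missing icon): blocked_by=NULL -> NULL
  - ticket 2 (Login fails): blocked_by=NULL -> NULL
  - ticket 3 (Race condition): blocked_by=1 -> Missing icon
  - ticket 4 (Broken link): blocked_by=NULL -> NULL
  - ticket 5 (Null pointer): blocked_by=NULL -> NULL
  - ticket 6 (Wrong total): blocked_by=1 -> Missing icon
  - ticket 7 (Slow page load): blocked_by=1 -> Missing icon

SQL:
SELECT a.title AS item, b.title AS blocked_by
FROM tickets a
LEFT JOIN tickets b ON a.blocked_by = b.id

Result:
item           | blocked_by  
---------------+-------------
Missing icon   | NULL        
Login fails    | NULL        
Race condition | Missing icon
Broken link    | NULL        
Null pointer   | NULL        
Wrong total    | Missing icon
Slow page load | Missing icon


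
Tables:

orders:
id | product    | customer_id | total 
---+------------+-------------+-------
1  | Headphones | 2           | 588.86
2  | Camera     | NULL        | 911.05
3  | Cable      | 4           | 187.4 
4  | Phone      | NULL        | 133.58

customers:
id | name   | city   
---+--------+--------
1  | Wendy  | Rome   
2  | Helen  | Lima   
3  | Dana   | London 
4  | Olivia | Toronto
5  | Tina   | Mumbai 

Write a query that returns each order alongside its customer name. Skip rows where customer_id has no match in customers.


INNER JOIN keeps only orders rows whose customer_id matches an id in customers. Walk through each order:
  - order 1 (Headphones): customer_id=2 -> matches Helen
  - order 2 (Camera): customer_id=NULL, no match -> dropped
  - order 3 (Cable): customer_id=4 -> matches Olivia
  - order 4 (Phone): customer_id=NULL, no match -> dropped
So 2 of 4 rows are dropped.

SQL:
SELECT a.product, b.name AS customer
FROM orders a
INNER JOIN customers b ON a.customer_id = b.id

Result:
product    | customer
-----------+---------
Headphones | Helen   
Cable      | Olivia  


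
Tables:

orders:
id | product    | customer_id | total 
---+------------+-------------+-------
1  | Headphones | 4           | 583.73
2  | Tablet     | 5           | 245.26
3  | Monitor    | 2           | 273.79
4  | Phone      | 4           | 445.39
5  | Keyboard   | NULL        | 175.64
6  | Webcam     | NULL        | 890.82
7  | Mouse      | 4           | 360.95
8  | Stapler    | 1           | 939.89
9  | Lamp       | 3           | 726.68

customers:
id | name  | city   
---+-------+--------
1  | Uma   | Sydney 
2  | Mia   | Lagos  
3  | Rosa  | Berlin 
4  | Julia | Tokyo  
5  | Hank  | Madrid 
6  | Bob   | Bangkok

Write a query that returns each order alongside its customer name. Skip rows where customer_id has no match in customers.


INNER JOIN keeps only orders rows whose customer_id matches an id in customers. Walk through each order:
  - order 1 (Headphones): customer_id=4 -> matches Julia
  - order 2 (Tablet): customer_id=5 -> matches Hank
  - order 3 (Monitor): customer_id=2 -> matches Mia
  - order 4 (Phone): customer_id=4 -> matches Julia
  - order 5 (Keyboard): customer_id=NULL, no match -> dropped
  - order 6 (Webcam): customer_id=NULL, no match -> dropped
  - order 7 (Mouse): customer_id=4 -> matches Julia
  - order 8 (Stapler): customer_id=1 -> matches Uma
  - order 9 (Lamp): customer_id=3 -> matches Rosa
So 2 of 9 rows are dropped.

SQL:
SELECT a.product, b.name AS customer
FROM orders a
INNER JOIN customers b ON a.customer_id = b.id

Result:
product    | customer
-----------+---------
Headphones | Julia   
Tablet     | Hank    
Monitor    | Mia     
Phone      | Julia   
Mouse      | Julia   
Stapler    | Uma     
Lamp       | Rosa    


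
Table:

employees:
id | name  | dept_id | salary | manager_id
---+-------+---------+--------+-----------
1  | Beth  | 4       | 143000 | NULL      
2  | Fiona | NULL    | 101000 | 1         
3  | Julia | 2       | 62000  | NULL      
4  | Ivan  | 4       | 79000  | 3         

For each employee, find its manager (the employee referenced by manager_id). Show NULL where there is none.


This is a self-join: employees is joined to a second copy of itself, matching each row's manager_id to another row's id. Use LEFT JOIN so rows with manager_id=NULL are kept.
  - employee 1 (Beth): manager_id=NULL -> NULL
  - employee 2 (Fiona): manager_id=1 -> Beth
  - employee 3 (Julia): manager_id=NULL -> NULL
  - employee 4 (Ivan): manager_id=3 -> Julia

SQL:
SELECT a.name AS item, b.name AS manager
FROM employees a
LEFT JOIN employees b ON a.manager_id = b.id

Result:
item  | manager
------+--------
Beth  | NULL   
Fiona | Beth   
Julia | NULL   
Ivan  | Julia  


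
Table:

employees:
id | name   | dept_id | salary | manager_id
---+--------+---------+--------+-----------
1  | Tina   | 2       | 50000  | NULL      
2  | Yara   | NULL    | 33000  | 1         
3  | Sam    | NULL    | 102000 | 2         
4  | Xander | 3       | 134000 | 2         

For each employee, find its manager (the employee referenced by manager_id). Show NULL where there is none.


This is a self-join: employees is joined to a second copy of itself, matching each row's manager_id to another row's id. Use LEFT JOIN so rows with manager_id=NULL are kept.
  - employee 1 (Tina): manager_id=NULL -> NULL
  - employee 2 (Yara): manager_id=1 -> Tina
  - employee 3 (Sam): manager_id=2 -> Yara
  - employee 4 (Xander): manager_id=2 -> Yara

SQL:
SELECT a.name AS item, b.name AS manager
FROM employees a
LEFT JOIN employees b ON a.manager_id = b.id

Result:
item   | manager
-------+--------
Tina   | NULL   
Yara   | Tina   
Sam    | Yara   
Xander | Yara   


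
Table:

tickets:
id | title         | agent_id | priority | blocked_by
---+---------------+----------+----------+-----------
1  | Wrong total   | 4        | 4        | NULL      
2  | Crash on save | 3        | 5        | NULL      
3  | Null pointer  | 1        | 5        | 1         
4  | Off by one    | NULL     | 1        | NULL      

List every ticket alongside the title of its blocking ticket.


This is a self-join: tickets is joined to a second copy of itself, matching each row's blocked_by to another row's id. Use LEFT JOIN so rows with blocked_by=NULL are kept.
  - ticket 1 (Wrong total): blocked_by=NULL -> NULL
  - ticket 2 (Crash on save): blocked_by=NULL -> NULL
  - ticket 3 (Null pointer): blocked_by=1 -> Wrong total
  - ticket 4 (Off by one): blocked_by=NULL -> NULL

SQL:
SELECT a.title AS item, b.title AS blocked_by
FROM tickets a
LEFT JOIN tickets b ON a.blocked_by = b.id

Result:
item          | blocked_by 
--------------+------------
Wrong total   | NULL       
Crash on save | NULL       
Null pointer  | Wrong total
Off by one    | NULL       


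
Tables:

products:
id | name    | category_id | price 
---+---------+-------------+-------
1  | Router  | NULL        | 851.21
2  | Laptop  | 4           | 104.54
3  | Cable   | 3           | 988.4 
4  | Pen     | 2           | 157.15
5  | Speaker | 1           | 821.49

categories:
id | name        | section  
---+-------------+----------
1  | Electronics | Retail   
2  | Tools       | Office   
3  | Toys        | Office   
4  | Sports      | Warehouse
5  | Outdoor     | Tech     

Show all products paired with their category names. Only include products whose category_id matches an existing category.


INNER JOIN keeps only products rows whose category_id matches an id in categories. Walk through each product:
  - product 1 (Router): category_id=NULL, no match -> dropped
  - product 2 (Laptop): category_id=4 -> matches Sports
  - product 3 (Cable): category_id=3 -> matches Toys
  - product 4 (Pen): category_id=2 -> matches Tools
  - product 5 (Speaker): category_id=1 -> matches Electronics
So 1 of 5 rows is dropped.

SQL:
SELECT a.name, b.name AS category
FROM products a
INNER JOIN categories b ON a.category_id = b.id

Result:
name    | category   
--------+------------
Laptop  | Sports     
Cable   | Toys       
Pen     | Tools      
Speaker | Electronics


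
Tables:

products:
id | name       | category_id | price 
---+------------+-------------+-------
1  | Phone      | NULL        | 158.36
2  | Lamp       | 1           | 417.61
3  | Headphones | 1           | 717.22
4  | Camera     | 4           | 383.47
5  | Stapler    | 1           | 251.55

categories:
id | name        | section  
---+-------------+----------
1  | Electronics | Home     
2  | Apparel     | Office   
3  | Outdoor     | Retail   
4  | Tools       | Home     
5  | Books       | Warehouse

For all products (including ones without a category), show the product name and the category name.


LEFT JOIN keeps every row from products (the left table); where category_id has no match in categories, the category columns become NULL. Walk through each product:
  - product 1 (Phone): category_id=NULL, no match -> kept with NULL
  - product 2 (Lamp): category_id=1 -> matches Electronics
  - product 3 (Headphones): category_id=1 -> matches Electronics
  - product 4 (Camera): category_id=4 -> matches Tools
  - product 5 (Stapler): category_id=1 -> matches Electronics
All 5 rows appear; 1 has NULL category.

SQL:
SELECT a.name, b.name AS category
FROM products a
LEFT JOIN categories b ON a.category_id = b.id

Result:
name       | category   
-----------+------------
Phone      | NULL       
Lamp       | Electronics
Headphones | Electronics
Camera     | Tools      
Stapler    | Electronics
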